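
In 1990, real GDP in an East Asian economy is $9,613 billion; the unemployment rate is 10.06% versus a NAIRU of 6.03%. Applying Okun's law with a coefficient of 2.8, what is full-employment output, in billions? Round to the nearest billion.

$10,836 billion

Unemployment gap = 10.06 - 6.03 = 4.03 points, so output gap = -2.8 × 4.03 = -11.284%.
Since Y = Y* × (1 + gap/100), Y* = 9613/0.88716 ≈ 10836 billion.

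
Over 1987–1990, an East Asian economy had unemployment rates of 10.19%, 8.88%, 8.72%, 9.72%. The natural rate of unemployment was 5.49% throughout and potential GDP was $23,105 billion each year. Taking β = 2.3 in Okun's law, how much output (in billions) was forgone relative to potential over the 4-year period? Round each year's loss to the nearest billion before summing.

Year 1987: gap = -2.3 × (10.19 - 5.49) = -10.81%, loss ≈ 23105 × 10.81/100 ≈ 2498.
Year 1988: gap = -2.3 × (8.88 - 5.49) = -7.797%, loss ≈ 23105 × 7.797/100 ≈ 1801.
Year 1989: gap = -2.3 × (8.72 - 5.49) = -7.429%, loss ≈ 23105 × 7.429/100 ≈ 1716.
Year 1990: gap = -2.3 × (9.72 - 5.49) = -9.729%, loss ≈ 23105 × 9.729/100 ≈ 2248.
Total lost output = 2498 + 1801 + 1716 + 2248 = 8263 billion.

$8,263 billion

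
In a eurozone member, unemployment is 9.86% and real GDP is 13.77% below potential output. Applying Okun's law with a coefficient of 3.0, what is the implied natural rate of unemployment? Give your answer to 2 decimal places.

From Okun's law, u - u* = -(output gap)/β = -(-13.77)/3.0 = 4.59 points.
So u* = 9.86 - 4.59 = 5.27%.

5.27%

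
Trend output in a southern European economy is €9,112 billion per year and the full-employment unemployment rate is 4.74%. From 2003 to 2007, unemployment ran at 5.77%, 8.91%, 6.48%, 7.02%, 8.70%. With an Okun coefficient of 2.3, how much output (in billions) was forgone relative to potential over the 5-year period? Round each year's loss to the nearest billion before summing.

Year 2003: gap = -2.3 × (5.77 - 4.74) = -2.369%, loss ≈ 9112 × 2.369/100 ≈ 216.
Year 2004: gap = -2.3 × (8.91 - 4.74) = -9.591%, loss ≈ 9112 × 9.591/100 ≈ 874.
Year 2005: gap = -2.3 × (6.48 - 4.74) = -4.002%, loss ≈ 9112 × 4.002/100 ≈ 365.
Year 2006: gap = -2.3 × (7.02 - 4.74) = -5.244%, loss ≈ 9112 × 5.244/100 ≈ 478.
Year 2007: gap = -2.3 × (8.7 - 4.74) = -9.108%, loss ≈ 9112 × 9.108/100 ≈ 830.
Total lost output = 216 + 874 + 365 + 478 + 830 = 2763 billion.

€2,763 billion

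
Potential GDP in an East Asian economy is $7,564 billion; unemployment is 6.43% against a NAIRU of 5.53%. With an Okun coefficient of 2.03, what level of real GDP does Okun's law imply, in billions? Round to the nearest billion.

Unemployment gap = 6.43 - 5.53 = 0.9 points, so the output gap is -2.03 × 0.9 = -1.827%.
Actual GDP = 7564 × (1 - 1.827/100) = 7564 × 0.98173 ≈ 7426 billion.

$7,426 billion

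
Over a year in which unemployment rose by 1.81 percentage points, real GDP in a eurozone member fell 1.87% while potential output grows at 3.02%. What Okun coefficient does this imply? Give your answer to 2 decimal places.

β ≈ 2.70

Growth form: g_Y = g_Y* - β × Δu, so β = (g_Y* - g_Y)/Δu.
β = (3.02 + 1.87)/1.81 = 4.89/1.81 = 2.70.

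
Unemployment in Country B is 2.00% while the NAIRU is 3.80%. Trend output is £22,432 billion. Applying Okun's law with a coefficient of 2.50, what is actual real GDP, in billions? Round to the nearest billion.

£23,441 billion

Unemployment gap = 2 - 3.8 = -1.8 points, so the output gap is -2.5 × (-1.8) = 4.5%.
Actual GDP = 22432 × (1 + 4.5/100) = 22432 × 1.045 ≈ 23441 billion.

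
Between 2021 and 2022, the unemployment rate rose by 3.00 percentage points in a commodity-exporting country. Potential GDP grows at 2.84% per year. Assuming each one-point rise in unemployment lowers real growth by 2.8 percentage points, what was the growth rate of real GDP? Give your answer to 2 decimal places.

Growth-rate Okun's law: g_Y = g_Y* - β × Δu.
g_Y = 2.84 - 2.8 × (3.00) = 2.84 - 8.4 = -5.56%, i.e. -5.56% to 2 d.p.

-5.56%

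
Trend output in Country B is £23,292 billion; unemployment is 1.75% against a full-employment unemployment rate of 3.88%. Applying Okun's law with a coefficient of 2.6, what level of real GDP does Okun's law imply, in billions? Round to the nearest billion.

£24,582 billion

Unemployment gap = 1.75 - 3.88 = -2.13 points, so the output gap is -2.6 × (-2.13) = 5.538%.
Actual GDP = 23292 × (1 + 5.538/100) = 23292 × 1.05538 ≈ 24582 billion.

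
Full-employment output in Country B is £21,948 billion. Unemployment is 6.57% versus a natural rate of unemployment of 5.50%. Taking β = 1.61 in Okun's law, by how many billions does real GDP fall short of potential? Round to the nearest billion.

Output gap = -1.61 × (6.57 - 5.5) = -1.61 × 1.07 = -1.7227%.
Actual GDP ≈ 21948 × 0.982773 ≈ 21570 billion, so the shortfall is 21948 - 21570 = 378 billion.

£378 billion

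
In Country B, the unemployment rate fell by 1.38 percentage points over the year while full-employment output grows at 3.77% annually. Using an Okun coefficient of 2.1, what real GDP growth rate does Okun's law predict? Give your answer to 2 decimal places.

Growth-rate Okun's law: g_Y = g_Y* - β × Δu.
g_Y = 3.77 - 2.1 × (-1.38) = 3.77 + 2.898 = 6.668%, i.e. 6.67% to 2 d.p.

6.67%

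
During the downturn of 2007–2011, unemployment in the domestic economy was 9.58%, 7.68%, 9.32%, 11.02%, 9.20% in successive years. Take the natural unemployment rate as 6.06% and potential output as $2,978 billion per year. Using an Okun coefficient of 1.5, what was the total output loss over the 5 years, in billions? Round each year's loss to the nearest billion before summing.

$737 billion

Year 2007: gap = -1.5 × (9.58 - 6.06) = -5.28%, loss ≈ 2978 × 5.28/100 ≈ 157.
Year 2008: gap = -1.5 × (7.68 - 6.06) = -2.43%, loss ≈ 2978 × 2.43/100 ≈ 72.
Year 2009: gap = -1.5 × (9.32 - 6.06) = -4.89%, loss ≈ 2978 × 4.89/100 ≈ 146.
Year 2010: gap = -1.5 × (11.02 - 6.06) = -7.44%, loss ≈ 2978 × 7.44/100 ≈ 222.
Year 2011: gap = -1.5 × (9.2 - 6.06) = -4.71%, loss ≈ 2978 × 4.71/100 ≈ 140.
Total lost output = 157 + 72 + 146 + 222 + 140 = 737 billion.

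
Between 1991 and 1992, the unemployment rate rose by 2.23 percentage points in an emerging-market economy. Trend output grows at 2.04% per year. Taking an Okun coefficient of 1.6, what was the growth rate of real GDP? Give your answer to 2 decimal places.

-1.53%

Growth-rate Okun's law: g_Y = g_Y* - β × Δu.
g_Y = 2.04 - 1.6 × (2.23) = 2.04 - 3.568 = -1.528%, i.e. -1.53% to 2 d.p.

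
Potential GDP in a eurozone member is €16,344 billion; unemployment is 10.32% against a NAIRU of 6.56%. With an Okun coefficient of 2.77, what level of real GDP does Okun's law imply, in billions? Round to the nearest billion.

Unemployment gap = 10.32 - 6.56 = 3.76 points, so the output gap is -2.77 × 3.76 = -10.4152%.
Actual GDP = 16344 × (1 - 10.4152/100) = 16344 × 0.895848 ≈ 14642 billion.

€14,642 billion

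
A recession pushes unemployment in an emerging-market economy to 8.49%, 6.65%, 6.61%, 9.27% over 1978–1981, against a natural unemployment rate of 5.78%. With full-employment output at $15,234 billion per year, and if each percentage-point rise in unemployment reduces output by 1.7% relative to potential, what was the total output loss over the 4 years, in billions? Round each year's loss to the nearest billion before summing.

Year 1978: gap = -1.7 × (8.49 - 5.78) = -4.607%, loss ≈ 15234 × 4.607/100 ≈ 702.
Year 1979: gap = -1.7 × (6.65 - 5.78) = -1.479%, loss ≈ 15234 × 1.479/100 ≈ 225.
Year 1980: gap = -1.7 × (6.61 - 5.78) = -1.411%, loss ≈ 15234 × 1.411/100 ≈ 215.
Year 1981: gap = -1.7 × (9.27 - 5.78) = -5.933%, loss ≈ 15234 × 5.933/100 ≈ 904.
Total lost output = 702 + 225 + 215 + 904 = 2046 billion.

$2,046 billion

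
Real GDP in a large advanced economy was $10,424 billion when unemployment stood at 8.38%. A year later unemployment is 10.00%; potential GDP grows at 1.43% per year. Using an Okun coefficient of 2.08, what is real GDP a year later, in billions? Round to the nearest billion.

$10,222 billion

Δu = 10 - 8.38 = 1.62 points.
Okun's law (growth form): g_Y = g_Y* - β × Δu = 1.43 - 2.08 × (1.62) = 1.43 - 3.3696 = -1.9396%.
Real GDP in the next year = 10424 × (1 - 1.9396/100) = 10424 × 0.980604 ≈ 10222 billion.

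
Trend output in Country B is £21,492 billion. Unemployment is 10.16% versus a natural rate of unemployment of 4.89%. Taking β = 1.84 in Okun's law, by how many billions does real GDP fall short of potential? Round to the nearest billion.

Output gap = -1.84 × (10.16 - 4.89) = -1.84 × 5.27 = -9.6968%.
Actual GDP ≈ 21492 × 0.903032 ≈ 19408 billion, so the shortfall is 21492 - 19408 = 2084 billion.

£2,084 billion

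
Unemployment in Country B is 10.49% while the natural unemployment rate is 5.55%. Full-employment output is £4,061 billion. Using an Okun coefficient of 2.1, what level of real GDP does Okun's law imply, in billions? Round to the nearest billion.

£3,640 billion

Unemployment gap = 10.49 - 5.55 = 4.94 points, so the output gap is -2.1 × 4.94 = -10.374%.
Actual GDP = 4061 × (1 - 10.374/100) = 4061 × 0.89626 ≈ 3640 billion.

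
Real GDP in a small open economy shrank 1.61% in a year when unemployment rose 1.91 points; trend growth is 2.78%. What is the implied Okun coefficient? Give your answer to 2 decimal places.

Growth form: g_Y = g_Y* - β × Δu, so β = (g_Y* - g_Y)/Δu.
β = (2.78 + 1.61)/1.91 = 4.39/1.91 = 2.30.

β ≈ 2.30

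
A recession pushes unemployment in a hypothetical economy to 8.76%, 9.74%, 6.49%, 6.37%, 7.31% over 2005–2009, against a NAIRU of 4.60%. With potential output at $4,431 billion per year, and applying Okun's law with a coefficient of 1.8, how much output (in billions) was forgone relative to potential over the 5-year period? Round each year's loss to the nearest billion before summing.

$1,250 billion

Year 2005: gap = -1.8 × (8.76 - 4.6) = -7.488%, loss ≈ 4431 × 7.488/100 ≈ 332.
Year 2006: gap = -1.8 × (9.74 - 4.6) = -9.252%, loss ≈ 4431 × 9.252/100 ≈ 410.
Year 2007: gap = -1.8 × (6.49 - 4.6) = -3.402%, loss ≈ 4431 × 3.402/100 ≈ 151.
Year 2008: gap = -1.8 × (6.37 - 4.6) = -3.186%, loss ≈ 4431 × 3.186/100 ≈ 141.
Year 2009: gap = -1.8 × (7.31 - 4.6) = -4.878%, loss ≈ 4431 × 4.878/100 ≈ 216.
Total lost output = 332 + 410 + 151 + 141 + 216 = 1250 billion.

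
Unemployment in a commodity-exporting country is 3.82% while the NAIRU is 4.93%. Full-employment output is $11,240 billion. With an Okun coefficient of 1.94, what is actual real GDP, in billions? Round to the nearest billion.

Unemployment gap = 3.82 - 4.93 = -1.11 points, so the output gap is -1.94 × (-1.11) = 2.1534%.
Actual GDP = 11240 × (1 + 2.1534/100) = 11240 × 1.021534 ≈ 11482 billion.

$11,482 billion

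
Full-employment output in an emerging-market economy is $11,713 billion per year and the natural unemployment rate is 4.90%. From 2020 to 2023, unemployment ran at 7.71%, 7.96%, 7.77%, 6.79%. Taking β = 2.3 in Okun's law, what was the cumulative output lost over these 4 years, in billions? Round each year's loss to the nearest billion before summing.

$2,863 billion

Year 2020: gap = -2.3 × (7.71 - 4.9) = -6.463%, loss ≈ 11713 × 6.463/100 ≈ 757.
Year 2021: gap = -2.3 × (7.96 - 4.9) = -7.038%, loss ≈ 11713 × 7.038/100 ≈ 824.
Year 2022: gap = -2.3 × (7.77 - 4.9) = -6.601%, loss ≈ 11713 × 6.601/100 ≈ 773.
Year 2023: gap = -2.3 × (6.79 - 4.9) = -4.347%, loss ≈ 11713 × 4.347/100 ≈ 509.
Total lost output = 757 + 824 + 773 + 509 = 2863 billion.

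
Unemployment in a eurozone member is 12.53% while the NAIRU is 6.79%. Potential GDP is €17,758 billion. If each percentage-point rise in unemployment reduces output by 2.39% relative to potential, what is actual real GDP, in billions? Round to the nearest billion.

Unemployment gap = 12.53 - 6.79 = 5.74 points, so the output gap is -2.39 × 5.74 = -13.7186%.
Actual GDP = 17758 × (1 - 13.7186/100) = 17758 × 0.862814 ≈ 15322 billion.

€15,322 billion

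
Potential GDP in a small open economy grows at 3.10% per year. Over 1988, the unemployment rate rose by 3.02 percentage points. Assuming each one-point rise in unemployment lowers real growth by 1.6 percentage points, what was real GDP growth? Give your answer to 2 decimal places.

Growth-rate Okun's law: g_Y = g_Y* - β × Δu.
g_Y = 3.10 - 1.6 × (3.02) = 3.1 - 4.832 = -1.732%, i.e. -1.73% to 2 d.p.

-1.73%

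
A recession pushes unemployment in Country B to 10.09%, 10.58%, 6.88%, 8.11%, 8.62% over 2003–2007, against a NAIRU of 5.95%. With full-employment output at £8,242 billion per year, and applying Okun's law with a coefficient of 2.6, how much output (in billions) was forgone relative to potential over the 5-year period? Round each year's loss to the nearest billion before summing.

Year 2003: gap = -2.6 × (10.09 - 5.95) = -10.764%, loss ≈ 8242 × 10.764/100 ≈ 887.
Year 2004: gap = -2.6 × (10.58 - 5.95) = -12.038%, loss ≈ 8242 × 12.038/100 ≈ 992.
Year 2005: gap = -2.6 × (6.88 - 5.95) = -2.418%, loss ≈ 8242 × 2.418/100 ≈ 199.
Year 2006: gap = -2.6 × (8.11 - 5.95) = -5.616%, loss ≈ 8242 × 5.616/100 ≈ 463.
Year 2007: gap = -2.6 × (8.62 - 5.95) = -6.942%, loss ≈ 8242 × 6.942/100 ≈ 572.
Total lost output = 887 + 992 + 199 + 463 + 572 = 3113 billion.

£3,113 billion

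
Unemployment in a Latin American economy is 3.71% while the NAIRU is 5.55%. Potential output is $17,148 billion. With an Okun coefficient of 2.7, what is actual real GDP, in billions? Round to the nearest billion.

Unemployment gap = 3.71 - 5.55 = -1.84 points, so the output gap is -2.7 × (-1.84) = 4.968%.
Actual GDP = 17148 × (1 + 4.968/100) = 17148 × 1.04968 ≈ 18000 billion.

$18,000 billion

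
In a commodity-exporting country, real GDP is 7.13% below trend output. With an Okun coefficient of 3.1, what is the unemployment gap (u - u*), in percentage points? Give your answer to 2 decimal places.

2.30 percentage points

Okun's law: output gap = -β × (u - u*), so u - u* = -(output gap)/β.
u - u* = -(-7.13)/3.1 = 2.3 percentage points.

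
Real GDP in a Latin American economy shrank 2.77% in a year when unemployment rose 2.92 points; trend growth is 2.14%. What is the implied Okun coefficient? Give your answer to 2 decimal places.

β ≈ 1.68

Growth form: g_Y = g_Y* - β × Δu, so β = (g_Y* - g_Y)/Δu.
β = (2.14 + 2.77)/2.92 = 4.91/2.92 = 1.68.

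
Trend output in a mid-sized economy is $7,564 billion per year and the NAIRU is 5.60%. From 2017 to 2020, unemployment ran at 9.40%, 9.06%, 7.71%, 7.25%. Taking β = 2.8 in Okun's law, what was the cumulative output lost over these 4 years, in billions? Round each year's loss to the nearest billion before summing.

$2,334 billion

Year 2017: gap = -2.8 × (9.4 - 5.6) = -10.64%, loss ≈ 7564 × 10.64/100 ≈ 805.
Year 2018: gap = -2.8 × (9.06 - 5.6) = -9.688%, loss ≈ 7564 × 9.688/100 ≈ 733.
Year 2019: gap = -2.8 × (7.71 - 5.6) = -5.908%, loss ≈ 7564 × 5.908/100 ≈ 447.
Year 2020: gap = -2.8 × (7.25 - 5.6) = -4.62%, loss ≈ 7564 × 4.62/100 ≈ 349.
Total lost output = 805 + 733 + 447 + 349 = 2334 billion.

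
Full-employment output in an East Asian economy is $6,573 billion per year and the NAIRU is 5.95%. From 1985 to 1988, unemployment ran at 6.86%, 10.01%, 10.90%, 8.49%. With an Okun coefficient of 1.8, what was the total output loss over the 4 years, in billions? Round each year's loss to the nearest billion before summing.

Year 1985: gap = -1.8 × (6.86 - 5.95) = -1.638%, loss ≈ 6573 × 1.638/100 ≈ 108.
Year 1986: gap = -1.8 × (10.01 - 5.95) = -7.308%, loss ≈ 6573 × 7.308/100 ≈ 480.
Year 1987: gap = -1.8 × (10.9 - 5.95) = -8.91%, loss ≈ 6573 × 8.91/100 ≈ 586.
Year 1988: gap = -1.8 × (8.49 - 5.95) = -4.572%, loss ≈ 6573 × 4.572/100 ≈ 301.
Total lost output = 108 + 480 + 586 + 301 = 1475 billion.

$1,475 billion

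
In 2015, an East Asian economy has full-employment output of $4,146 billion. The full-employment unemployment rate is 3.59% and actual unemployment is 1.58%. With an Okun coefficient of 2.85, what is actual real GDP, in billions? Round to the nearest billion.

Unemployment gap = 1.58 - 3.59 = -2.01 points, so the output gap is -2.85 × (-2.01) = 5.7285%.
Actual GDP = 4146 × (1 + 5.7285/100) = 4146 × 1.057285 ≈ 4384 billion.

$4,384 billion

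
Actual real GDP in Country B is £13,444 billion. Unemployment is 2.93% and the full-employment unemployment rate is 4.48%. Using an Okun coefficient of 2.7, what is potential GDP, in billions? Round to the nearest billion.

Unemployment gap = 2.93 - 4.48 = -1.55 points, so output gap = -2.7 × (-1.55) = 4.185%.
Since Y = Y* × (1 + gap/100), Y* = 13444/1.04185 ≈ 12904 billion.

£12,904 billion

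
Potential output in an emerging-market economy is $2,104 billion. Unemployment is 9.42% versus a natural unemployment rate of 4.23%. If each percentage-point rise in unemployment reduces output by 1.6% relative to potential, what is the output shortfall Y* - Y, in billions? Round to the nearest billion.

$175 billion

Output gap = -1.6 × (9.42 - 4.23) = -1.6 × 5.19 = -8.304%.
Actual GDP ≈ 2104 × 0.91696 ≈ 1929 billion, so the shortfall is 2104 - 1929 = 175 billion.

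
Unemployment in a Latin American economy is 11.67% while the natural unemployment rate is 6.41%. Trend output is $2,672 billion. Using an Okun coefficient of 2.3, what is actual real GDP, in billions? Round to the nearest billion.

$2,349 billion

Unemployment gap = 11.67 - 6.41 = 5.26 points, so the output gap is -2.3 × 5.26 = -12.098%.
Actual GDP = 2672 × (1 - 12.098/100) = 2672 × 0.87902 ≈ 2349 billion.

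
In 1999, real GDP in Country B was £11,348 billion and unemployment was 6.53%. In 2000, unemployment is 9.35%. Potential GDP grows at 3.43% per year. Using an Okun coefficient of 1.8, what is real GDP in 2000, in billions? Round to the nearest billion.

Δu = 9.35 - 6.53 = 2.82 points.
Okun's law (growth form): g_Y = g_Y* - β × Δu = 3.43 - 1.8 × (2.82) = 3.43 - 5.076 = -1.646%.
Real GDP in the next year = 11348 × (1 - 1.646/100) = 11348 × 0.98354 ≈ 11161 billion.

£11,161 billion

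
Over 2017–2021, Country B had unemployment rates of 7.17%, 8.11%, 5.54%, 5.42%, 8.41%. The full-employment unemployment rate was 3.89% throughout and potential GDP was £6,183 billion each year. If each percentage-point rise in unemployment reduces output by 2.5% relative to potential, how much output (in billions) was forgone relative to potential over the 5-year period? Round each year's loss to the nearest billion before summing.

Year 2017: gap = -2.5 × (7.17 - 3.89) = -8.2%, loss ≈ 6183 × 8.2/100 ≈ 507.
Year 2018: gap = -2.5 × (8.11 - 3.89) = -10.55%, loss ≈ 6183 × 10.55/100 ≈ 652.
Year 2019: gap = -2.5 × (5.54 - 3.89) = -4.125%, loss ≈ 6183 × 4.125/100 ≈ 255.
Year 2020: gap = -2.5 × (5.42 - 3.89) = -3.825%, loss ≈ 6183 × 3.825/100 ≈ 236.
Year 2021: gap = -2.5 × (8.41 - 3.89) = -11.3%, loss ≈ 6183 × 11.3/100 ≈ 699.
Total lost output = 507 + 652 + 255 + 236 + 699 = 2349 billion.

£2,349 billion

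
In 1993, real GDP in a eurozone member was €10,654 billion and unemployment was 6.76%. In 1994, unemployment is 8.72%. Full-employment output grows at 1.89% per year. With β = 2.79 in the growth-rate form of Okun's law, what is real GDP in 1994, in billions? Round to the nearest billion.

Δu = 8.72 - 6.76 = 1.96 points.
Okun's law (growth form): g_Y = g_Y* - β × Δu = 1.89 - 2.79 × (1.96) = 1.89 - 5.4684 = -3.5784%.
Real GDP in the next year = 10654 × (1 - 3.5784/100) = 10654 × 0.964216 ≈ 10273 billion.

€10,273 billion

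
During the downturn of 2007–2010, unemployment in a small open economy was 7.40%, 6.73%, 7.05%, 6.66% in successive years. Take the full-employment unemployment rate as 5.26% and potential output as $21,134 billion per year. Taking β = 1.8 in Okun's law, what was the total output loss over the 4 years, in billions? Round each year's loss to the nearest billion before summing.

Year 2007: gap = -1.8 × (7.4 - 5.26) = -3.852%, loss ≈ 21134 × 3.852/100 ≈ 814.
Year 2008: gap = -1.8 × (6.73 - 5.26) = -2.646%, loss ≈ 21134 × 2.646/100 ≈ 559.
Year 2009: gap = -1.8 × (7.05 - 5.26) = -3.222%, loss ≈ 21134 × 3.222/100 ≈ 681.
Year 2010: gap = -1.8 × (6.66 - 5.26) = -2.52%, loss ≈ 21134 × 2.52/100 ≈ 533.
Total lost output = 814 + 559 + 681 + 533 = 2587 billion.

$2,587 billion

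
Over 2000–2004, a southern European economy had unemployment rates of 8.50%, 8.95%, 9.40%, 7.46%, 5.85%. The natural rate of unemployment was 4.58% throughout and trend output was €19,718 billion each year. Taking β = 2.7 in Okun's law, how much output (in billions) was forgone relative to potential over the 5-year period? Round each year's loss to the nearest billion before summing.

Year 2000: gap = -2.7 × (8.5 - 4.58) = -10.584%, loss ≈ 19718 × 10.584/100 ≈ 2087.
Year 2001: gap = -2.7 × (8.95 - 4.58) = -11.799%, loss ≈ 19718 × 11.799/100 ≈ 2327.
Year 2002: gap = -2.7 × (9.4 - 4.58) = -13.014%, loss ≈ 19718 × 13.014/100 ≈ 2566.
Year 2003: gap = -2.7 × (7.46 - 4.58) = -7.776%, loss ≈ 19718 × 7.776/100 ≈ 1533.
Year 2004: gap = -2.7 × (5.85 - 4.58) = -3.429%, loss ≈ 19718 × 3.429/100 ≈ 676.
Total lost output = 2087 + 2327 + 2566 + 1533 + 676 = 9189 billion.

€9,189 billion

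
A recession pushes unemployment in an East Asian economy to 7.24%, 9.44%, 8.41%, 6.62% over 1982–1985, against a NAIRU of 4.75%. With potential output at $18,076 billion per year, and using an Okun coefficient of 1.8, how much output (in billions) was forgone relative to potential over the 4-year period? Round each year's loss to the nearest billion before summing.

$4,135 billion

Year 1982: gap = -1.8 × (7.24 - 4.75) = -4.482%, loss ≈ 18076 × 4.482/100 ≈ 810.
Year 1983: gap = -1.8 × (9.44 - 4.75) = -8.442%, loss ≈ 18076 × 8.442/100 ≈ 1526.
Year 1984: gap = -1.8 × (8.41 - 4.75) = -6.588%, loss ≈ 18076 × 6.588/100 ≈ 1191.
Year 1985: gap = -1.8 × (6.62 - 4.75) = -3.366%, loss ≈ 18076 × 3.366/100 ≈ 608.
Total lost output = 810 + 1526 + 1191 + 608 = 4135 billion.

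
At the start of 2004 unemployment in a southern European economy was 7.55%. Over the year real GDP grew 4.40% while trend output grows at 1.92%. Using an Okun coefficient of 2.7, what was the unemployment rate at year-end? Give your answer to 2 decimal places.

6.63%

Growth-rate Okun's law: g_Y = g_Y* - β × Δu, so Δu = (g_Y* - g_Y)/β.
Δu = (1.92 - 4.4)/2.7 = -2.48/2.7 = -0.92 percentage points.
Year-end unemployment = 7.55 - 0.92 = 6.63%.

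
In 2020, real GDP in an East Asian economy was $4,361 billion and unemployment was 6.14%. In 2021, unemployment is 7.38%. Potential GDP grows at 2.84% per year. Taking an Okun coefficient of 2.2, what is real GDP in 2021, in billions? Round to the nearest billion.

Δu = 7.38 - 6.14 = 1.24 points.
Okun's law (growth form): g_Y = g_Y* - β × Δu = 2.84 - 2.2 × (1.24) = 2.84 - 2.728 = 0.112%.
Real GDP in the next year = 4361 × (1 + 0.112/100) = 4361 × 1.00112 ≈ 4366 billion.

$4,366 billion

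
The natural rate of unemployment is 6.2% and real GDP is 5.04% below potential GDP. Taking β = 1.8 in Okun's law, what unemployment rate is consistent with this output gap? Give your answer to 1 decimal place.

From Okun's law, u - u* = -(output gap)/β = -(-5.04)/1.8 = 2.8 points.
So u = 6.2 + 2.8 = 9.0%.

9.0%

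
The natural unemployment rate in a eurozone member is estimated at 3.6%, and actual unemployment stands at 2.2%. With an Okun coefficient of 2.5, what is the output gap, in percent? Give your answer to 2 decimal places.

3.50%

The unemployment gap is 2.2 - 3.6 = -1.4 percentage points.
Okun's law gives an output gap of -2.5 × (-1.4) = 3.5%, i.e. 3.50% above potential.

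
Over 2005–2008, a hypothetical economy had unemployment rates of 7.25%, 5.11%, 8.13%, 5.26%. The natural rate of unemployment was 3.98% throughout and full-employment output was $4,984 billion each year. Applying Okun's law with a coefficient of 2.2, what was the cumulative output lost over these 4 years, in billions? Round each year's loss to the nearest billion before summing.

$1,078 billion

Year 2005: gap = -2.2 × (7.25 - 3.98) = -7.194%, loss ≈ 4984 × 7.194/100 ≈ 359.
Year 2006: gap = -2.2 × (5.11 - 3.98) = -2.486%, loss ≈ 4984 × 2.486/100 ≈ 124.
Year 2007: gap = -2.2 × (8.13 - 3.98) = -9.13%, loss ≈ 4984 × 9.13/100 ≈ 455.
Year 2008: gap = -2.2 × (5.26 - 3.98) = -2.816%, loss ≈ 4984 × 2.816/100 ≈ 140.
Total lost output = 359 + 124 + 455 + 140 = 1078 billion.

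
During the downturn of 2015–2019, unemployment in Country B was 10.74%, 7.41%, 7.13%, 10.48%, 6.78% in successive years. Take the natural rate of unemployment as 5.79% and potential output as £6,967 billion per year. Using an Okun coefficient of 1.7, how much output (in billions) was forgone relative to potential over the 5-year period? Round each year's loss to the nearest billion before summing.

Year 2015: gap = -1.7 × (10.74 - 5.79) = -8.415%, loss ≈ 6967 × 8.415/100 ≈ 586.
Year 2016: gap = -1.7 × (7.41 - 5.79) = -2.754%, loss ≈ 6967 × 2.754/100 ≈ 192.
Year 2017: gap = -1.7 × (7.13 - 5.79) = -2.278%, loss ≈ 6967 × 2.278/100 ≈ 159.
Year 2018: gap = -1.7 × (10.48 - 5.79) = -7.973%, loss ≈ 6967 × 7.973/100 ≈ 555.
Year 2019: gap = -1.7 × (6.78 - 5.79) = -1.683%, loss ≈ 6967 × 1.683/100 ≈ 117.
Total lost output = 586 + 192 + 159 + 555 + 117 = 1609 billion.

£1,609 billion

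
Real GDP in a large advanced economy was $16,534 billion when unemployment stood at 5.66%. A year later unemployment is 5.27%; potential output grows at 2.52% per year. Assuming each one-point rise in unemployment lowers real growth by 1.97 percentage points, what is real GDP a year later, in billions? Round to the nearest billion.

Δu = 5.27 - 5.66 = -0.39 points.
Okun's law (growth form): g_Y = g_Y* - β × Δu = 2.52 - 1.97 × (-0.39) = 2.52 + 0.7683 = 3.2883%.
Real GDP in the next year = 16534 × (1 + 3.2883/100) = 16534 × 1.032883 ≈ 17078 billion.

$17,078 billion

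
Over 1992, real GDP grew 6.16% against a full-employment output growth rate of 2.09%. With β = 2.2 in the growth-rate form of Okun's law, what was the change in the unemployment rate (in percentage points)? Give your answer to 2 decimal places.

-1.85 percentage points

Growth-rate Okun's law: g_Y = g_Y* - β × Δu, so Δu = (g_Y* - g_Y)/β.
Δu = (2.09 - 6.16)/2.2 = -4.07/2.2 = -1.85 percentage points.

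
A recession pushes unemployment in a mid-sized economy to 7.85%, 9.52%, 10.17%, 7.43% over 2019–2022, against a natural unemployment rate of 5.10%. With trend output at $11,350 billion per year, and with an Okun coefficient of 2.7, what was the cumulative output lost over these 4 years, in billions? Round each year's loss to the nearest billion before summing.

Year 2019: gap = -2.7 × (7.85 - 5.1) = -7.425%, loss ≈ 11350 × 7.425/100 ≈ 843.
Year 2020: gap = -2.7 × (9.52 - 5.1) = -11.934%, loss ≈ 11350 × 11.934/100 ≈ 1355.
Year 2021: gap = -2.7 × (10.17 - 5.1) = -13.689%, loss ≈ 11350 × 13.689/100 ≈ 1554.
Year 2022: gap = -2.7 × (7.43 - 5.1) = -6.291%, loss ≈ 11350 × 6.291/100 ≈ 714.
Total lost output = 843 + 1355 + 1554 + 714 = 4466 billion.

$4,466 billion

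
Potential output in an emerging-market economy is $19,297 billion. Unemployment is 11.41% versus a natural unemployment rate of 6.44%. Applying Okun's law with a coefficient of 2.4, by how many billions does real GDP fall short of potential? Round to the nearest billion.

Output gap = -2.4 × (11.41 - 6.44) = -2.4 × 4.97 = -11.928%.
Actual GDP ≈ 19297 × 0.88072 ≈ 16995 billion, so the shortfall is 19297 - 16995 = 2302 billion.

$2,302 billion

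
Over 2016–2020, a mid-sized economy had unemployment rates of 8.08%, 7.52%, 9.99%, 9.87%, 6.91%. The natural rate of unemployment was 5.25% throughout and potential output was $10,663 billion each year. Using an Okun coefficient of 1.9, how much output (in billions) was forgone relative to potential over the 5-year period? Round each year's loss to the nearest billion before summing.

$3,265 billion

Year 2016: gap = -1.9 × (8.08 - 5.25) = -5.377%, loss ≈ 10663 × 5.377/100 ≈ 573.
Year 2017: gap = -1.9 × (7.52 - 5.25) = -4.313%, loss ≈ 10663 × 4.313/100 ≈ 460.
Year 2018: gap = -1.9 × (9.99 - 5.25) = -9.006%, loss ≈ 10663 × 9.006/100 ≈ 960.
Year 2019: gap = -1.9 × (9.87 - 5.25) = -8.778%, loss ≈ 10663 × 8.778/100 ≈ 936.
Year 2020: gap = -1.9 × (6.91 - 5.25) = -3.154%, loss ≈ 10663 × 3.154/100 ≈ 336.
Total lost output = 573 + 460 + 960 + 936 + 336 = 3265 billion.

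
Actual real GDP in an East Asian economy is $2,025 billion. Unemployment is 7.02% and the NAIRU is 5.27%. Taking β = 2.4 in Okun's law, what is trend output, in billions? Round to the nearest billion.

Unemployment gap = 7.02 - 5.27 = 1.75 points, so output gap = -2.4 × 1.75 = -4.2%.
Since Y = Y* × (1 + gap/100), Y* = 2025/0.958 ≈ 2114 billion.

$2,114 billion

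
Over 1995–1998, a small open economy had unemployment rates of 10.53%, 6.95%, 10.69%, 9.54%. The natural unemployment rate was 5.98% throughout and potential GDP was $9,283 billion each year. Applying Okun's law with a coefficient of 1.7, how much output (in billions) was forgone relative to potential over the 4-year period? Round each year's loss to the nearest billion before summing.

Year 1995: gap = -1.7 × (10.53 - 5.98) = -7.735%, loss ≈ 9283 × 7.735/100 ≈ 718.
Year 1996: gap = -1.7 × (6.95 - 5.98) = -1.649%, loss ≈ 9283 × 1.649/100 ≈ 153.
Year 1997: gap = -1.7 × (10.69 - 5.98) = -8.007%, loss ≈ 9283 × 8.007/100 ≈ 743.
Year 1998: gap = -1.7 × (9.54 - 5.98) = -6.052%, loss ≈ 9283 × 6.052/100 ≈ 562.
Total lost output = 718 + 153 + 743 + 562 = 2176 billion.

$2,176 billion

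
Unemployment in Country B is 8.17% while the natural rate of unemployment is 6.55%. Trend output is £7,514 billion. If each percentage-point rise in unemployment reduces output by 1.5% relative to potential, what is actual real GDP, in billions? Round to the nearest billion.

£7,331 billion

Unemployment gap = 8.17 - 6.55 = 1.62 points, so the output gap is -1.5 × 1.62 = -2.43%.
Actual GDP = 7514 × (1 - 2.43/100) = 7514 × 0.9757 ≈ 7331 billion.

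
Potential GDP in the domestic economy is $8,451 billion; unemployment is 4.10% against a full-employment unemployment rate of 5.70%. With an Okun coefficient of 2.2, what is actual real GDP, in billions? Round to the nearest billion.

Unemployment gap = 4.1 - 5.7 = -1.6 points, so the output gap is -2.2 × (-1.6) = 3.52%.
Actual GDP = 8451 × (1 + 3.52/100) = 8451 × 1.0352 ≈ 8748 billion.

$8,748 billion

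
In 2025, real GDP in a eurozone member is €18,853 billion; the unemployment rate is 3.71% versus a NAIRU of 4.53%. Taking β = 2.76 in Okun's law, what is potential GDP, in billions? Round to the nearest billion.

Unemployment gap = 3.71 - 4.53 = -0.82 points, so output gap = -2.76 × (-0.82) = 2.2632%.
Since Y = Y* × (1 + gap/100), Y* = 18853/1.022632 ≈ 18436 billion.

€18,436 billion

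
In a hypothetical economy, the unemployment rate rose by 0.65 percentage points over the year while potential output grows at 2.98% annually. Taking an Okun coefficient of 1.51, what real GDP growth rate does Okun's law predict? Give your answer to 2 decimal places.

Growth-rate Okun's law: g_Y = g_Y* - β × Δu.
g_Y = 2.98 - 1.51 × (0.65) = 2.98 - 0.9815 = 1.9985%, i.e. 2.00% to 2 d.p.

2.00%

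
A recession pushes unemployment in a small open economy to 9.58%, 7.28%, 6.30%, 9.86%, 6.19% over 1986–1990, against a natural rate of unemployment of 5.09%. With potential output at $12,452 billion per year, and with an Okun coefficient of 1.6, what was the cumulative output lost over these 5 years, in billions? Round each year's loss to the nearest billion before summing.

Year 1986: gap = -1.6 × (9.58 - 5.09) = -7.184%, loss ≈ 12452 × 7.184/100 ≈ 895.
Year 1987: gap = -1.6 × (7.28 - 5.09) = -3.504%, loss ≈ 12452 × 3.504/100 ≈ 436.
Year 1988: gap = -1.6 × (6.3 - 5.09) = -1.936%, loss ≈ 12452 × 1.936/100 ≈ 241.
Year 1989: gap = -1.6 × (9.86 - 5.09) = -7.632%, loss ≈ 12452 × 7.632/100 ≈ 950.
Year 1990: gap = -1.6 × (6.19 - 5.09) = -1.76%, loss ≈ 12452 × 1.76/100 ≈ 219.
Total lost output = 895 + 436 + 241 + 950 + 219 = 2741 billion.

$2,741 billion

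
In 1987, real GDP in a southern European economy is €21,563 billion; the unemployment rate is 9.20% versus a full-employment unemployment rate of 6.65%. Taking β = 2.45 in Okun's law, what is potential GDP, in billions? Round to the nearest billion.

Unemployment gap = 9.2 - 6.65 = 2.55 points, so output gap = -2.45 × 2.55 = -6.2475%.
Since Y = Y* × (1 + gap/100), Y* = 21563/0.937525 ≈ 23000 billion.

€23,000 billion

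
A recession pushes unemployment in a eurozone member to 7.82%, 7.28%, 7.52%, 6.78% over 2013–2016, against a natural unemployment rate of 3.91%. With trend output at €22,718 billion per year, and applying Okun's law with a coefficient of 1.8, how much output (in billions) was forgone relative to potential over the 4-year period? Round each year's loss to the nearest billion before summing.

€5,627 billion

Year 2013: gap = -1.8 × (7.82 - 3.91) = -7.038%, loss ≈ 22718 × 7.038/100 ≈ 1599.
Year 2014: gap = -1.8 × (7.28 - 3.91) = -6.066%, loss ≈ 22718 × 6.066/100 ≈ 1378.
Year 2015: gap = -1.8 × (7.52 - 3.91) = -6.498%, loss ≈ 22718 × 6.498/100 ≈ 1476.
Year 2016: gap = -1.8 × (6.78 - 3.91) = -5.166%, loss ≈ 22718 × 5.166/100 ≈ 1174.
Total lost output = 1599 + 1378 + 1476 + 1174 = 5627 billion.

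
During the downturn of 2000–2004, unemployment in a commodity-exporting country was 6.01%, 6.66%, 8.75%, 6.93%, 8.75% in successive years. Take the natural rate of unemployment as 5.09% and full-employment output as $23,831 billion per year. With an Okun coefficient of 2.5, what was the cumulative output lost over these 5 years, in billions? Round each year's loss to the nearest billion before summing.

$6,941 billion

Year 2000: gap = -2.5 × (6.01 - 5.09) = -2.3%, loss ≈ 23831 × 2.3/100 ≈ 548.
Year 2001: gap = -2.5 × (6.66 - 5.09) = -3.925%, loss ≈ 23831 × 3.925/100 ≈ 935.
Year 2002: gap = -2.5 × (8.75 - 5.09) = -9.15%, loss ≈ 23831 × 9.15/100 ≈ 2181.
Year 2003: gap = -2.5 × (6.93 - 5.09) = -4.6%, loss ≈ 23831 × 4.6/100 ≈ 1096.
Year 2004: gap = -2.5 × (8.75 - 5.09) = -9.15%, loss ≈ 23831 × 9.15/100 ≈ 2181.
Total lost output = 548 + 935 + 2181 + 1096 + 2181 = 6941 billion.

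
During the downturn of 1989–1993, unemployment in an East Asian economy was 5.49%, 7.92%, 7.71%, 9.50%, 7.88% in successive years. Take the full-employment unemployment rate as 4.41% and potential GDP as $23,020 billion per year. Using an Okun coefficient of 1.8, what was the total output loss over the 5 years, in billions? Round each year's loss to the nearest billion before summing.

$6,816 billion

Year 1989: gap = -1.8 × (5.49 - 4.41) = -1.944%, loss ≈ 23020 × 1.944/100 ≈ 448.
Year 1990: gap = -1.8 × (7.92 - 4.41) = -6.318%, loss ≈ 23020 × 6.318/100 ≈ 1454.
Year 1991: gap = -1.8 × (7.71 - 4.41) = -5.94%, loss ≈ 23020 × 5.94/100 ≈ 1367.
Year 1992: gap = -1.8 × (9.5 - 4.41) = -9.162%, loss ≈ 23020 × 9.162/100 ≈ 2109.
Year 1993: gap = -1.8 × (7.88 - 4.41) = -6.246%, loss ≈ 23020 × 6.246/100 ≈ 1438.
Total lost output = 448 + 1454 + 1367 + 2109 + 1438 = 6816 billion.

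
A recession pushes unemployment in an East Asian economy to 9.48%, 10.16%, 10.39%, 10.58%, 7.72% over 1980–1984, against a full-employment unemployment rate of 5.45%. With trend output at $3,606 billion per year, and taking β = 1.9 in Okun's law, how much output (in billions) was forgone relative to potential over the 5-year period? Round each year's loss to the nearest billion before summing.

Year 1980: gap = -1.9 × (9.48 - 5.45) = -7.657%, loss ≈ 3606 × 7.657/100 ≈ 276.
Year 1981: gap = -1.9 × (10.16 - 5.45) = -8.949%, loss ≈ 3606 × 8.949/100 ≈ 323.
Year 1982: gap = -1.9 × (10.39 - 5.45) = -9.386%, loss ≈ 3606 × 9.386/100 ≈ 338.
Year 1983: gap = -1.9 × (10.58 - 5.45) = -9.747%, loss ≈ 3606 × 9.747/100 ≈ 351.
Year 1984: gap = -1.9 × (7.72 - 5.45) = -4.313%, loss ≈ 3606 × 4.313/100 ≈ 156.
Total lost output = 276 + 323 + 338 + 351 + 156 = 1444 billion.

$1,444 billion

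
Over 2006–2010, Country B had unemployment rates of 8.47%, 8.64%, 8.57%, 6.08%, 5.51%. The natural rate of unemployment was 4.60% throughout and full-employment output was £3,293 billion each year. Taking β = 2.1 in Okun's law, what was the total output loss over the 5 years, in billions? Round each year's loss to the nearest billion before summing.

£987 billion

Year 2006: gap = -2.1 × (8.47 - 4.6) = -8.127%, loss ≈ 3293 × 8.127/100 ≈ 268.
Year 2007: gap = -2.1 × (8.64 - 4.6) = -8.484%, loss ≈ 3293 × 8.484/100 ≈ 279.
Year 2008: gap = -2.1 × (8.57 - 4.6) = -8.337%, loss ≈ 3293 × 8.337/100 ≈ 275.
Year 2009: gap = -2.1 × (6.08 - 4.6) = -3.108%, loss ≈ 3293 × 3.108/100 ≈ 102.
Year 2010: gap = -2.1 × (5.51 - 4.6) = -1.911%, loss ≈ 3293 × 1.911/100 ≈ 63.
Total lost output = 268 + 279 + 275 + 102 + 63 = 987 billion.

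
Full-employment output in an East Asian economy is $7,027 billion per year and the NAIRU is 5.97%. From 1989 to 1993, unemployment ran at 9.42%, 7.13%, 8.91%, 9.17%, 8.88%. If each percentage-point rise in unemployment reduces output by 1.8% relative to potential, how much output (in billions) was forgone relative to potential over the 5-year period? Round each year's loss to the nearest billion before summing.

Year 1989: gap = -1.8 × (9.42 - 5.97) = -6.21%, loss ≈ 7027 × 6.21/100 ≈ 436.
Year 1990: gap = -1.8 × (7.13 - 5.97) = -2.088%, loss ≈ 7027 × 2.088/100 ≈ 147.
Year 1991: gap = -1.8 × (8.91 - 5.97) = -5.292%, loss ≈ 7027 × 5.292/100 ≈ 372.
Year 1992: gap = -1.8 × (9.17 - 5.97) = -5.76%, loss ≈ 7027 × 5.76/100 ≈ 405.
Year 1993: gap = -1.8 × (8.88 - 5.97) = -5.238%, loss ≈ 7027 × 5.238/100 ≈ 368.
Total lost output = 436 + 147 + 372 + 405 + 368 = 1728 billion.

$1,728 billion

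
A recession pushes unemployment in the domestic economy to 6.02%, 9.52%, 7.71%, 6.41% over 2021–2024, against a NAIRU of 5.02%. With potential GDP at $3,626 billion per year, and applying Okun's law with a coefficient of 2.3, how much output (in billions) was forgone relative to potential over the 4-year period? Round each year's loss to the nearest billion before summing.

Year 2021: gap = -2.3 × (6.02 - 5.02) = -2.3%, loss ≈ 3626 × 2.3/100 ≈ 83.
Year 2022: gap = -2.3 × (9.52 - 5.02) = -10.35%, loss ≈ 3626 × 10.35/100 ≈ 375.
Year 2023: gap = -2.3 × (7.71 - 5.02) = -6.187%, loss ≈ 3626 × 6.187/100 ≈ 224.
Year 2024: gap = -2.3 × (6.41 - 5.02) = -3.197%, loss ≈ 3626 × 3.197/100 ≈ 116.
Total lost output = 83 + 375 + 224 + 116 = 798 billion.

$798 billion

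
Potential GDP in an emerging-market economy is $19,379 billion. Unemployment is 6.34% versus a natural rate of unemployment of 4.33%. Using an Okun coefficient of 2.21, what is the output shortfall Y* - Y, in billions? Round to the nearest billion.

$861 billion

Output gap = -2.21 × (6.34 - 4.33) = -2.21 × 2.01 = -4.4421%.
Actual GDP ≈ 19379 × 0.955579 ≈ 18518 billion, so the shortfall is 19379 - 18518 = 861 billion.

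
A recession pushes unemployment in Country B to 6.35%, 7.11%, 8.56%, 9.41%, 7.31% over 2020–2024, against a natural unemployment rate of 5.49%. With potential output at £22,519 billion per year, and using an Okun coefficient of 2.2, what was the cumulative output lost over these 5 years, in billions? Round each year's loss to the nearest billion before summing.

£5,594 billion

Year 2020: gap = -2.2 × (6.35 - 5.49) = -1.892%, loss ≈ 22519 × 1.892/100 ≈ 426.
Year 2021: gap = -2.2 × (7.11 - 5.49) = -3.564%, loss ≈ 22519 × 3.564/100 ≈ 803.
Year 2022: gap = -2.2 × (8.56 - 5.49) = -6.754%, loss ≈ 22519 × 6.754/100 ≈ 1521.
Year 2023: gap = -2.2 × (9.41 - 5.49) = -8.624%, loss ≈ 22519 × 8.624/100 ≈ 1942.
Year 2024: gap = -2.2 × (7.31 - 5.49) = -4.004%, loss ≈ 22519 × 4.004/100 ≈ 902.
Total lost output = 426 + 803 + 1521 + 1942 + 902 = 5594 billion.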